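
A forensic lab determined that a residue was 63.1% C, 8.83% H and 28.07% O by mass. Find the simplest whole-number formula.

Assume 100 g: 63.1 g C, 8.83 g H, 28.07 g O.
Moles — C: 63.1 / 12.01 = 5.254 mol; H: 8.83 / 1.008 = 8.76 mol; O: 28.07 / 16.00 = 1.754 mol
Ratios (÷ 1.754): C 2.995, H 4.993, O 1.000
≈ 3:5:1 → C3H5O

C3H5O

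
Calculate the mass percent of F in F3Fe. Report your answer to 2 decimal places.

Molar mass = 3(19.00) + 1(55.85) = 112.850 g/mol
Mass of F per mole = 3 × 19.00 = 57.000 g
% F = 57.000 / 112.850 × 100 = 50.51%

50.51%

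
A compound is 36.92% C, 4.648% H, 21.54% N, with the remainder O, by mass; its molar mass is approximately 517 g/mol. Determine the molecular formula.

Assume 100 g: 36.92 g C, 4.648 g H, 21.54 g N, 36.892 g O.
n(C) = 36.92/12.01 = 3.074, n(H) = 4.648/1.008 = 4.611, n(N) = 21.54/14.01 = 1.537, n(O) = 36.892/16.00 = 2.306
Divide by the smallest (1.537 mol N): C 1.999, H 2.999, N 1.000, O 1.500
Multiply by 2: C 4.00, H 6.00, N 2.00, O 3.00 → C4H6N2O3
Empirical-formula mass = 130.11 g/mol
n = 517 / 130.11 = 3.97 ≈ 4
Molecular formula = (C4H6N2O3)×4 = C16H24N8O12

C16H24N8O12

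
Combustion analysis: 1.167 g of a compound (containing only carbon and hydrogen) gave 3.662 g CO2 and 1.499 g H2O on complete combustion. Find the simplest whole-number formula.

mol C = 3.662 / 44.01 = 0.08321; mass C = 0.08321 × 12.01 = 0.9993 g
mol H = 2 × (1.499 / 18.02) = 0.1664; mass H = 0.1664 × 1.008 = 0.1677 g
Divide by the smallest (0.08321 mol C): C 1.000, H 1.999
≈ 1:2 → CH2

CH2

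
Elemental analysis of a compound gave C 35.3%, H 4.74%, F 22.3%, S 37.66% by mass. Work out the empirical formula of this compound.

C5H8F2S2

Assume 100 g: 35.3 g C, 4.74 g H, 22.3 g F, 37.66 g S.
C: 35.3 g ÷ 12.01 g/mol = 2.939 mol
H: 4.74 g ÷ 1.008 g/mol = 4.702 mol
F: 22.3 g ÷ 19.00 g/mol = 1.174 mol
S: 37.66 g ÷ 32.07 g/mol = 1.174 mol
Divide by the smallest (1.174 mol F): C 2.504, H 4.007, F 1.000, S 1.001
×2: C 5.01, H 8.01, F 2.00, S 2.00 → C5H8F2S2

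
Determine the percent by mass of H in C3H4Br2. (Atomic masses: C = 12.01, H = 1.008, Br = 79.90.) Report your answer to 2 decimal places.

Molar mass = 3(12.01) + 4(1.008) + 2(79.90) = 199.862 g/mol
Mass of H per mole = 4 × 1.008 = 4.032 g
% H = 4.032 / 199.862 × 100 = 2.02%

2.02%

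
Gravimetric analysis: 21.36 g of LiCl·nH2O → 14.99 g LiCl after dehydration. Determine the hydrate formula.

Mass of water lost = 21.36 − 14.99 = 6.37 g → 6.37 / 18.02 = 0.3535 mol H2O
Molar mass of LiCl = 42.39 g/mol → mol LiCl = 14.99 / 42.39 = 0.3536
n = 0.3535 / 0.3536 = 1.00 ≈ 1 → LiCl·H2O

LiCl·H2O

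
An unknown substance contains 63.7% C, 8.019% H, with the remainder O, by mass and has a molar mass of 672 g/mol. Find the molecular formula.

Assume 100 g: 63.7 g C, 8.019 g H, 28.281 g O.
Moles — C: 63.7 / 12.01 = 5.304 mol; H: 8.019 / 1.008 = 7.955 mol; O: 28.281 / 16.00 = 1.768 mol
Smallest is O at 1.768 mol; normalising gives C 3.001, H 4.501, O 1.000
Scaling by 2: C 6.00, H 9.00, O 2.00 → C6H9O2
Empirical-formula mass = 113.13 g/mol
n = 672 / 113.13 = 5.94 ≈ 6
Molecular formula = (C6H9O2)×6 = C36H54O12

C36H54O12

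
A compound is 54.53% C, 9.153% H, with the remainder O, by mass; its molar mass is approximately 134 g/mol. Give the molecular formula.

Assume 100 g: 54.53 g C, 9.153 g H, 36.317 g O.
Moles — C: 54.53 / 12.01 = 4.54 mol; H: 9.153 / 1.008 = 9.08 mol; O: 36.317 / 16.00 = 2.27 mol
Smallest is O at 2.27 mol; normalising gives C 2.000, H 4.000, O 1.000
→ C2H4O
Empirical-formula mass = 44.05 g/mol
n = 134 / 44.05 = 3.04 ≈ 3
Molecular formula = (C2H4O)×3 = C6H12O3

C6H12O3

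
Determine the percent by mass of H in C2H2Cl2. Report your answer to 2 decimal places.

Molar mass = 2(12.01) + 2(1.008) + 2(35.45) = 96.936 g/mol
Mass of H per mole = 2 × 1.008 = 2.016 g
% H = 2.016 / 96.936 × 100 = 2.08%

2.08%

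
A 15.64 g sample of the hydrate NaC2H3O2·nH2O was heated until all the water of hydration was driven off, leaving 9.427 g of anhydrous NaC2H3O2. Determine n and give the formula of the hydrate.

NaC2H3O2·3H2O

Mass of water lost = 15.64 − 9.427 = 6.213 g → 6.213 / 18.02 = 0.3448 mol H2O
Molar mass of NaC2H3O2 = 82.03 g/mol → mol NaC2H3O2 = 9.427 / 82.03 = 0.1149
n = 0.3448 / 0.1149 = 3.00 ≈ 3 → NaC2H3O2·3H2O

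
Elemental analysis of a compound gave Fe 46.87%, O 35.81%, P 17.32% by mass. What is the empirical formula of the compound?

Fe3O8P2

Assume 100 g: 46.87 g Fe, 35.81 g O, 17.32 g P.
Fe: 46.87 g ÷ 55.85 g/mol = 0.8392 mol
O: 35.81 g ÷ 16.00 g/mol = 2.238 mol
P: 17.32 g ÷ 30.97 g/mol = 0.5593 mol
Smallest is P at 0.5593 mol; normalising gives Fe 1.501, O 4.002, P 1.000
Scaling by 2: Fe 3.00, O 8.00, P 2.00 → Fe3O8P2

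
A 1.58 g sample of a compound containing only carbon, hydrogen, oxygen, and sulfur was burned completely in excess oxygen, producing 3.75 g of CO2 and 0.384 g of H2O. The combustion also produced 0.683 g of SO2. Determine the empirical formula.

C8H4OS

mol C = 3.75 / 44.01 = 0.08521; mass C = 0.08521 × 12.01 = 1.023 g
mol H = 2 × (0.384 / 18.02) = 0.04262; mass H = 0.04262 × 1.008 = 0.04296 g
mol S = 0.683 / 64.07 = 0.01066; mass S = 0.3419 g
mass O = 1.58 − (1.408) = 0.1718 g → mol O = 0.01074
Ratios (÷ 0.01066): C 7.993, H 3.998, O 1.007, S 1.000
≈ 8:4:1:1 → C8H4OS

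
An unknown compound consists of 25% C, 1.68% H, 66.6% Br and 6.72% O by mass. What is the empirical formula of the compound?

Assume 100 g: 25 g C, 1.68 g H, 66.6 g Br, 6.72 g O.
C: 25 g ÷ 12.01 g/mol = 2.082 mol
H: 1.68 g ÷ 1.008 g/mol = 1.667 mol
Br: 66.6 g ÷ 79.90 g/mol = 0.8335 mol
O: 6.72 g ÷ 16.00 g/mol = 0.42 mol
Ratios (÷ 0.42): C 4.956, H 3.968, Br 1.985, O 1.000
Ratio ≈ 5:4:2:1, so the empirical formula is C5H4Br2O

C5H4Br2O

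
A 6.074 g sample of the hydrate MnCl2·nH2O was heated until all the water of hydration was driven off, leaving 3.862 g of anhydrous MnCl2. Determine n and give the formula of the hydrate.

Mass of water lost = 6.074 − 3.862 = 2.212 g → 2.212 / 18.02 = 0.1228 mol H2O
Molar mass of MnCl2 = 125.84 g/mol → mol MnCl2 = 3.862 / 125.84 = 0.03069
n = 0.1228 / 0.03069 = 4.00 ≈ 4 → MnCl2·4H2O

MnCl2·4H2O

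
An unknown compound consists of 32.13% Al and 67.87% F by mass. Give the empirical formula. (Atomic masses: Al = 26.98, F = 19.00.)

AlF3

Assume 100 g: 32.13 g Al, 67.87 g F.
Al: 32.13 g ÷ 26.98 g/mol = 1.191 mol
F: 67.87 g ÷ 19.00 g/mol = 3.572 mol
Ratios (÷ 1.191): Al 1.000, F 3.000
≈ 1:3 → AlF3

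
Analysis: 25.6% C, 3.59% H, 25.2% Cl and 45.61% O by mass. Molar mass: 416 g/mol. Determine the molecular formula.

C9H15Cl3O12

Assume 100 g: 25.6 g C, 3.59 g H, 25.2 g Cl, 45.61 g O.
C: 25.6 g ÷ 12.01 g/mol = 2.132 mol
H: 3.59 g ÷ 1.008 g/mol = 3.562 mol
Cl: 25.2 g ÷ 35.45 g/mol = 0.7109 mol
O: 45.61 g ÷ 16.00 g/mol = 2.851 mol
Ratios (÷ 0.7109): C 2.999, H 5.010, Cl 1.000, O 4.010
Ratio ≈ 3:5:1:4, so the empirical formula is C3H5ClO4
Empirical-formula mass = 140.52 g/mol
n = 416 / 140.52 = 2.96 ≈ 3
Molecular formula = (C3H5ClO4)×3 = C9H15Cl3O12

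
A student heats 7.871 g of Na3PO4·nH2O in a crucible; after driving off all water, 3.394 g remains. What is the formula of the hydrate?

Mass of water lost = 7.871 − 3.394 = 4.477 g → 4.477 / 18.02 = 0.2484 mol H2O
Molar mass of Na3PO4 = 163.94 g/mol → mol Na3PO4 = 3.394 / 163.94 = 0.0207
n = 0.2484 / 0.0207 = 12.00 ≈ 12 → Na3PO4·12H2O

Na3PO4·12H2O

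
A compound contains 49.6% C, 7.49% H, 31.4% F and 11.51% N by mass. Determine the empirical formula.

C5H9F2N

Assume 100 g: 49.6 g C, 7.49 g H, 31.4 g F, 11.51 g N.
n(C) = 49.6/12.01 = 4.13, n(H) = 7.49/1.008 = 7.431, n(F) = 31.4/19.00 = 1.653, n(N) = 11.51/14.01 = 0.8216
Ratios (÷ 0.8216): C 5.027, H 9.044, F 2.012, N 1.000
→ C5H9F2N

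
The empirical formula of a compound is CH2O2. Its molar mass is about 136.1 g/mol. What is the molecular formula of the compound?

C3H6O6

Empirical-formula mass = 46.03 g/mol
n = 136.1 / 46.03 = 2.96 ≈ 3
Molecular formula = (CH2O2)3 = C3H6O6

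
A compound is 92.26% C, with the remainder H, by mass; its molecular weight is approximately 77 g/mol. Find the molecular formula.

C6H6

Assume 100 g: 92.26 g C, 7.74 g H.
n(C) = 92.26/12.01 = 7.682, n(H) = 7.74/1.008 = 7.679
Divide by the smallest (7.679 mol H): C 1.000, H 1.000
≈ 1:1 → CH
Empirical-formula mass = 13.02 g/mol
n = 77 / 13.02 = 5.91 ≈ 6
Molecular formula = (CH)×6 = C6H6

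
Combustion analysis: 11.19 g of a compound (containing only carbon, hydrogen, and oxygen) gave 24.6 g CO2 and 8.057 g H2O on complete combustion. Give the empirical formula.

C5H8O2

mol C = 24.6 / 44.01 = 0.5590; mass C = 0.5590 × 12.01 = 6.713 g
mol H = 2 × (8.057 / 18.02) = 0.8942; mass H = 0.8942 × 1.008 = 0.9014 g
mass O = 11.19 − (7.615) = 3.575 g → mol O = 0.2235
Divide by the smallest (0.2235 mol O): C 2.501, H 4.002, O 1.000
Scaling by 2: C 5.00, H 8.00, O 2.00 → C5H8O2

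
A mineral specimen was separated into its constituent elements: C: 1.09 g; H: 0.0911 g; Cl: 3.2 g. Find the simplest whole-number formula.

Moles — C: 1.09 / 12.01 = 0.09076 mol; H: 0.0911 / 1.008 = 0.09038 mol; Cl: 3.2 / 35.45 = 0.09027 mol
Smallest is Cl at 0.09027 mol; normalising gives C 1.005, H 1.001, Cl 1.000
→ CHCl

CHCl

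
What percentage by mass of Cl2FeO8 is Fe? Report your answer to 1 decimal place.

21.9%

Molar mass = 2(35.45) + 1(55.85) + 8(16.00) = 254.750 g/mol
Mass of Fe per mole = 1 × 55.85 = 55.850 g
% Fe = 55.850 / 254.750 × 100 = 21.9%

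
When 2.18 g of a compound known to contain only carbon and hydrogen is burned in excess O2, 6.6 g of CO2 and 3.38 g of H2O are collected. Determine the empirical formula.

mol C = 6.6 / 44.01 = 0.1500; mass C = 0.1500 × 12.01 = 1.801 g
mol H = 2 × (3.38 / 18.02) = 0.3751; mass H = 0.3751 × 1.008 = 0.3781 g
Divide by the smallest (0.15 mol C): C 1.000, H 2.501
Multiply by 2: C 2.00, H 5.00 → C2H5

C2H5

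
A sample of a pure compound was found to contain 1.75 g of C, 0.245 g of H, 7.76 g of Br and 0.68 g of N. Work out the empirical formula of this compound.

C3H5Br2N

C: 1.75 g ÷ 12.01 g/mol = 0.1457 mol
H: 0.245 g ÷ 1.008 g/mol = 0.2431 mol
Br: 7.76 g ÷ 79.90 g/mol = 0.09712 mol
N: 0.68 g ÷ 14.01 g/mol = 0.04854 mol
Divide by the smallest (0.04854 mol N): C 3.002, H 5.008, Br 2.001, N 1.000
→ C3H5Br2N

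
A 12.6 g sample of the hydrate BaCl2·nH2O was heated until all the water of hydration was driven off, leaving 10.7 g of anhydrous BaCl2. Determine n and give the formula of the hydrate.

BaCl2·2H2O

Mass of water lost = 12.6 − 10.7 = 1.9 g → 1.9 / 18.02 = 0.1054 mol H2O
Molar mass of BaCl2 = 208.23 g/mol → mol BaCl2 = 10.7 / 208.23 = 0.05139
n = 0.1054 / 0.05139 = 2.05 ≈ 2 → BaCl2·2H2O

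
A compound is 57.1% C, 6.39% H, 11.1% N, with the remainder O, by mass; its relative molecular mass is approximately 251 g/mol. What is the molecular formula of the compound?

C12H16N2O4

Assume 100 g: 57.1 g C, 6.39 g H, 11.1 g N, 25.41 g O.
C: 57.1 g ÷ 12.01 g/mol = 4.754 mol
H: 6.39 g ÷ 1.008 g/mol = 6.339 mol
N: 11.1 g ÷ 14.01 g/mol = 0.7923 mol
O: 25.41 g ÷ 16.00 g/mol = 1.588 mol
Ratios (÷ 0.7923): C 6.001, H 8.001, N 1.000, O 2.004
≈ 6:8:1:2 → C6H8NO2
Empirical-formula mass = 126.13 g/mol
n = 251 / 126.13 = 1.99 ≈ 2
Molecular formula = (C6H8NO2)×2 = C12H16N2O4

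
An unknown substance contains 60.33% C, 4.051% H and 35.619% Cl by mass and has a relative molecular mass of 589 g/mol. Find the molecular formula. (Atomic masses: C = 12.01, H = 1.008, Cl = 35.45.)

Assume 100 g: 60.33 g C, 4.051 g H, 35.619 g Cl.
n(C) = 60.33/12.01 = 5.023, n(H) = 4.051/1.008 = 4.019, n(Cl) = 35.619/35.45 = 1.005
Divide by the smallest (1.005 mol Cl): C 4.999, H 4.000, Cl 1.000
Ratio ≈ 5:4:1, so the empirical formula is C5H4Cl
Empirical-formula mass = 99.53 g/mol
n = 589 / 99.53 = 5.92 ≈ 6
Molecular formula = (C5H4Cl)×6 = C30H24Cl6

C30H24Cl6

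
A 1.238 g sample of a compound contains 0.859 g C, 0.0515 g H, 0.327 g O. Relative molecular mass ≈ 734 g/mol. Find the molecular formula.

n(C) = 0.859/12.01 = 0.07152, n(H) = 0.0515/1.008 = 0.05109, n(O) = 0.327/16.00 = 0.02044
Divide by the smallest (0.02044 mol O): C 3.500, H 2.500, O 1.000
Multiply by 2: C 7.00, H 5.00, O 2.00 → C7H5O2
Empirical-formula mass = 121.11 g/mol
n = 734 / 121.11 = 6.06 ≈ 6
Molecular formula = (C7H5O2)×6 = C42H30O12

C42H30O12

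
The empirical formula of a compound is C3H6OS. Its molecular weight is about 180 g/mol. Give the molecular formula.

C6H12O2S2

Empirical-formula mass = 90.15 g/mol
n = 180 / 90.15 = 2.00 ≈ 2
Molecular formula = (C3H6OS)2 = C6H12O2S2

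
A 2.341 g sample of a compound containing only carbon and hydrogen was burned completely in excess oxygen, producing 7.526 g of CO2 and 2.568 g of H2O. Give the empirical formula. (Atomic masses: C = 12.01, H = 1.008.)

mol C = 7.526 / 44.01 = 0.1710; mass C = 0.1710 × 12.01 = 2.054 g
mol H = 2 × (2.568 / 18.02) = 0.2850; mass H = 0.2850 × 1.008 = 0.2873 g
Smallest is C at 0.171 mol; normalising gives C 1.000, H 1.667
Multiply by 3: C 3.00, H 5.00 → C3H5

C3H5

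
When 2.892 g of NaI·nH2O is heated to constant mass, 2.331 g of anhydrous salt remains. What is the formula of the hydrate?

NaI·2H2O

Mass of water lost = 2.892 − 2.331 = 0.561 g → 0.561 / 18.02 = 0.03113 mol H2O
Molar mass of NaI = 149.89 g/mol → mol NaI = 2.331 / 149.89 = 0.01555
n = 0.03113 / 0.01555 = 2.00 ≈ 2 → NaI·2H2O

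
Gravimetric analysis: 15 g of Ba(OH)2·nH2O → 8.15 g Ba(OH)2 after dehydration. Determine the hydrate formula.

Mass of water lost = 15 − 8.15 = 6.85 g → 6.85 / 18.02 = 0.3801 mol H2O
Molar mass of Ba(OH)2 = 171.35 g/mol → mol Ba(OH)2 = 8.15 / 171.35 = 0.04756
n = 0.3801 / 0.04756 = 7.99 ≈ 8 → Ba(OH)2·8H2O

Ba(OH)2·8H2O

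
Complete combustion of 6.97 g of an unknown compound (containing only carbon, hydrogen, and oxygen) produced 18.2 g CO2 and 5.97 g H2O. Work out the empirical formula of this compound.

mol C = 18.2 / 44.01 = 0.4135; mass C = 0.4135 × 12.01 = 4.967 g
mol H = 2 × (5.97 / 18.02) = 0.6626; mass H = 0.6626 × 1.008 = 0.6679 g
mass O = 6.97 − (5.635) = 1.335 g → mol O = 0.08347
Divide by the smallest (0.08347 mol O): C 4.955, H 7.939, O 1.000
≈ 5:8:1 → C5H8O

C5H8O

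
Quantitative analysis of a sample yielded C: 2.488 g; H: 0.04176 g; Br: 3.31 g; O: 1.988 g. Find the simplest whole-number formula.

C5HBrO3

C: 2.488 g ÷ 12.01 g/mol = 0.2072 mol
H: 0.04176 g ÷ 1.008 g/mol = 0.04143 mol
Br: 3.31 g ÷ 79.90 g/mol = 0.04143 mol
O: 1.988 g ÷ 16.00 g/mol = 0.1242 mol
Ratios (÷ 0.04143): C 5.001, H 1.000, Br 1.000, O 2.999
Ratio ≈ 5:1:1:3, so the empirical formula is C5HBrO3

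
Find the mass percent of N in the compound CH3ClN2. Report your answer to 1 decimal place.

Molar mass = 1(12.01) + 3(1.008) + 1(35.45) + 2(14.01) = 78.504 g/mol
Mass of N per mole = 2 × 14.01 = 28.020 g
% N = 28.020 / 78.504 × 100 = 35.7%

35.7%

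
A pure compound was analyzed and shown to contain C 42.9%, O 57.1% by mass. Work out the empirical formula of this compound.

CO

Assume 100 g: 42.9 g C, 57.1 g O.
Moles — C: 42.9 / 12.01 = 3.572 mol; O: 57.1 / 16.00 = 3.569 mol
Smallest is O at 3.569 mol; normalising gives C 1.001, O 1.000
Ratio ≈ 1:1, so the empirical formula is CO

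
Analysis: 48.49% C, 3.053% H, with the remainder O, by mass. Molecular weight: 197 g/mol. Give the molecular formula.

Assume 100 g: 48.49 g C, 3.053 g H, 48.457 g O.
C: 48.49 g ÷ 12.01 g/mol = 4.037 mol
H: 3.053 g ÷ 1.008 g/mol = 3.029 mol
O: 48.457 g ÷ 16.00 g/mol = 3.029 mol
Smallest is O at 3.029 mol; normalising gives C 1.333, H 1.000, O 1.000
×3: C 4.00, H 3.00, O 3.00 → C4H3O3
Empirical-formula mass = 99.06 g/mol
n = 197 / 99.06 = 1.99 ≈ 2
Molecular formula = (C4H3O3)×2 = C8H6O6

C8H6O6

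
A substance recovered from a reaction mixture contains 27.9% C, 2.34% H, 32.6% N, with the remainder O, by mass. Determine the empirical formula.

CHNO

Assume 100 g: 27.9 g C, 2.34 g H, 32.6 g N, 37.16 g O.
Moles — C: 27.9 / 12.01 = 2.323 mol; H: 2.34 / 1.008 = 2.321 mol; N: 32.6 / 14.01 = 2.327 mol; O: 37.16 / 16.00 = 2.322 mol
Divide by the smallest (2.321 mol H): C 1.001, H 1.000, N 1.002, O 1.000
→ CHNO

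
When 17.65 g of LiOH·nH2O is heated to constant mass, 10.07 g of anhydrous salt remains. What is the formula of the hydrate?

LiOH·H2O

Mass of water lost = 17.65 − 10.07 = 7.58 g → 7.58 / 18.02 = 0.4206 mol H2O
Molar mass of LiOH = 23.95 g/mol → mol LiOH = 10.07 / 23.95 = 0.4205
n = 0.4206 / 0.4205 = 1.00 ≈ 1 → LiOH·H2O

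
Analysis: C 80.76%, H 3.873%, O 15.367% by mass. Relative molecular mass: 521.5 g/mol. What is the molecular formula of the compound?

Assume 100 g: 80.76 g C, 3.873 g H, 15.367 g O.
Moles — C: 80.76 / 12.01 = 6.724 mol; H: 3.873 / 1.008 = 3.842 mol; O: 15.367 / 16.00 = 0.9604 mol
Smallest is O at 0.9604 mol; normalising gives C 7.001, H 4.001, O 1.000
Ratio ≈ 7:4:1, so the empirical formula is C7H4O
Empirical-formula mass = 104.10 g/mol
n = 521.5 / 104.10 = 5.01 ≈ 5
Molecular formula = (C7H4O)×5 = C35H20O5

C35H20O5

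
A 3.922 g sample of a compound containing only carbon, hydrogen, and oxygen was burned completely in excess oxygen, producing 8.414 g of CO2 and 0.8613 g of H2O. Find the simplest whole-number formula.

mol C = 8.414 / 44.01 = 0.1912; mass C = 0.1912 × 12.01 = 2.296 g
mol H = 2 × (0.8613 / 18.02) = 0.09559; mass H = 0.09559 × 1.008 = 0.09636 g
mass O = 3.922 − (2.392) = 1.530 g → mol O = 0.09560
Smallest is H at 0.09559 mol; normalising gives C 2.000, H 1.000, O 1.000
Ratio ≈ 2:1:1, so the empirical formula is C2HO

C2HO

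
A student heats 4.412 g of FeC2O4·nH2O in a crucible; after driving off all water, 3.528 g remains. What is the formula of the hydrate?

FeC2O4·2H2O

Mass of water lost = 4.412 − 3.528 = 0.884 g → 0.884 / 18.02 = 0.04906 mol H2O
Molar mass of FeC2O4 = 143.87 g/mol → mol FeC2O4 = 3.528 / 143.87 = 0.02452
n = 0.04906 / 0.02452 = 2.00 ≈ 2 → FeC2O4·2H2O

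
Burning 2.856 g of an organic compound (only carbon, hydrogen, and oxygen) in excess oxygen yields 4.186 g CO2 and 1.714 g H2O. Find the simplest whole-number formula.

CH2O

mol C = 4.186 / 44.01 = 0.09511; mass C = 0.09511 × 12.01 = 1.142 g
mol H = 2 × (1.714 / 18.02) = 0.1902; mass H = 0.1902 × 1.008 = 0.1918 g
mass O = 2.856 − (1.334) = 1.522 g → mol O = 0.09512
Divide by the smallest (0.09511 mol C): C 1.000, H 2.000, O 1.000
Ratio ≈ 1:2:1, so the empirical formula is CH2O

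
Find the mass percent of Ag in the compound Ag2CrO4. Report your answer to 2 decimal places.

Molar mass = 2(107.87) + 1(52.00) + 4(16.00) = 331.740 g/mol
Mass of Ag per mole = 2 × 107.87 = 215.740 g
% Ag = 215.740 / 331.740 × 100 = 65.03%

65.03%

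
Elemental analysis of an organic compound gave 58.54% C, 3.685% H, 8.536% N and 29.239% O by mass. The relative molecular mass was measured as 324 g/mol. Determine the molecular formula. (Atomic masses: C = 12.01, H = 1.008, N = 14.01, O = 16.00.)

C16H12N2O6

Assume 100 g: 58.54 g C, 3.685 g H, 8.536 g N, 29.239 g O.
n(C) = 58.54/12.01 = 4.874, n(H) = 3.685/1.008 = 3.656, n(N) = 8.536/14.01 = 0.6093, n(O) = 29.239/16.00 = 1.827
Divide by the smallest (0.6093 mol N): C 8.000, H 6.000, N 1.000, O 2.999
Ratio ≈ 8:6:1:3, so the empirical formula is C8H6NO3
Empirical-formula mass = 164.14 g/mol
n = 324 / 164.14 = 1.97 ≈ 2
Molecular formula = (C8H6NO3)×2 = C16H12N2O6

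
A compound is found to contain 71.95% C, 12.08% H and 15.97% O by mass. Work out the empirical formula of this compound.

Assume 100 g: 71.95 g C, 12.08 g H, 15.97 g O.
Moles — C: 71.95 / 12.01 = 5.991 mol; H: 12.08 / 1.008 = 11.98 mol; O: 15.97 / 16.00 = 0.9981 mol
Divide by the smallest (0.9981 mol O): C 6.002, H 12.007, O 1.000
Ratio ≈ 6:12:1, so the empirical formula is C6H12O

C6H12O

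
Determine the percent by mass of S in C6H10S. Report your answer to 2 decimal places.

Molar mass = 6(12.01) + 10(1.008) + 1(32.07) = 114.210 g/mol
Mass of S per mole = 1 × 32.07 = 32.070 g
% S = 32.070 / 114.210 × 100 = 28.08%

28.08%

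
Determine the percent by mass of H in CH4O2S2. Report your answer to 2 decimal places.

3.59%

Molar mass = 1(12.01) + 4(1.008) + 2(16.00) + 2(32.07) = 112.182 g/mol
Mass of H per mole = 4 × 1.008 = 4.032 g
% H = 4.032 / 112.182 × 100 = 3.59%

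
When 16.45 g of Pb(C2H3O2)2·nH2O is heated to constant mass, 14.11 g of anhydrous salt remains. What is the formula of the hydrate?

Mass of water lost = 16.45 − 14.11 = 2.34 g → 2.34 / 18.02 = 0.1299 mol H2O
Molar mass of Pb(C2H3O2)2 = 325.29 g/mol → mol Pb(C2H3O2)2 = 14.11 / 325.29 = 0.04338
n = 0.1299 / 0.04338 = 2.99 ≈ 3 → Pb(C2H3O2)2·3H2O

Pb(C2H3O2)2·3H2O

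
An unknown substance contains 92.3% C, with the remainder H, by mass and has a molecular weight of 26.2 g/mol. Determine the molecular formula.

Assume 100 g: 92.3 g C, 7.7 g H.
n(C) = 92.3/12.01 = 7.685, n(H) = 7.7/1.008 = 7.639
Smallest is H at 7.639 mol; normalising gives C 1.006, H 1.000
→ CH
Empirical-formula mass = 13.02 g/mol
n = 26.2 / 13.02 = 2.01 ≈ 2
Molecular formula = (CH)×2 = C2H2

C2H2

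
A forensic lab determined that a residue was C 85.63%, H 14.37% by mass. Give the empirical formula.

Assume 100 g: 85.63 g C, 14.37 g H.
Moles — C: 85.63 / 12.01 = 7.13 mol; H: 14.37 / 1.008 = 14.26 mol
Smallest is C at 7.13 mol; normalising gives C 1.000, H 1.999
≈ 1:2 → CH2

CH2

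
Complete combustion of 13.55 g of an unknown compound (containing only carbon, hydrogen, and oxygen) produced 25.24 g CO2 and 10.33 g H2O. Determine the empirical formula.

C5H10O3

mol C = 25.24 / 44.01 = 0.5735; mass C = 0.5735 × 12.01 = 6.888 g
mol H = 2 × (10.33 / 18.02) = 1.147; mass H = 1.147 × 1.008 = 1.156 g
mass O = 13.55 − (8.043) = 5.507 g → mol O = 0.3442
Ratios (÷ 0.3442): C 1.666, H 3.331, O 1.000
Scaling by 3: C 5.00, H 9.99, O 3.00 → C5H10O3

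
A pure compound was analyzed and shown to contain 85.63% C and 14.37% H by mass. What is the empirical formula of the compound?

CH2

Assume 100 g: 85.63 g C, 14.37 g H.
C: 85.63 g ÷ 12.01 g/mol = 7.13 mol
H: 14.37 g ÷ 1.008 g/mol = 14.26 mol
Smallest is C at 7.13 mol; normalising gives C 1.000, H 1.999
Ratio ≈ 1:2, so the empirical formula is CH2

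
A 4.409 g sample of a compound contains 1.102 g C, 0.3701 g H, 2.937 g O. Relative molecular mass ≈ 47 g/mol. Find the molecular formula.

C: 1.102 g ÷ 12.01 g/mol = 0.09176 mol
H: 0.3701 g ÷ 1.008 g/mol = 0.3672 mol
O: 2.937 g ÷ 16.00 g/mol = 0.1836 mol
Smallest is C at 0.09176 mol; normalising gives C 1.000, H 4.001, O 2.001
→ CH4O2
Empirical-formula mass = 48.04 g/mol
n = 47 / 48.04 = 0.98 ≈ 1
Molecular formula = empirical formula = CH4O2

CH4O2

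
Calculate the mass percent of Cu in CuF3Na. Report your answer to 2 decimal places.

Molar mass = 1(63.55) + 3(19.00) + 1(22.99) = 143.540 g/mol
Mass of Cu per mole = 1 × 63.55 = 63.550 g
% Cu = 63.550 / 143.540 × 100 = 44.27%

44.27%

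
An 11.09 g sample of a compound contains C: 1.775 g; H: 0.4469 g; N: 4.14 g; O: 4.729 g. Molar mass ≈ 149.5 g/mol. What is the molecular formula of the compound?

C2H6N4O4

n(C) = 1.775/12.01 = 0.1478, n(H) = 0.4469/1.008 = 0.4434, n(N) = 4.14/14.01 = 0.2955, n(O) = 4.729/16.00 = 0.2956
Ratios (÷ 0.1478): C 1.000, H 3.000, N 1.999, O 2.000
≈ 1:3:2:2 → CH3N2O2
Empirical-formula mass = 75.05 g/mol
n = 149.5 / 75.05 = 1.99 ≈ 2
Molecular formula = (CH3N2O2)×2 = C2H6N4O4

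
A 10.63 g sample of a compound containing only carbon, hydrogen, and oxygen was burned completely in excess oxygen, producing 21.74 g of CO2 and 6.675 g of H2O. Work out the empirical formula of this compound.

C2H3O

mol C = 21.74 / 44.01 = 0.4940; mass C = 0.4940 × 12.01 = 5.933 g
mol H = 2 × (6.675 / 18.02) = 0.7408; mass H = 0.7408 × 1.008 = 0.7468 g
mass O = 10.63 − (6.679) = 3.951 g → mol O = 0.2469
Divide by the smallest (0.2469 mol O): C 2.001, H 3.000, O 1.000
≈ 2:3:1 → C2H3O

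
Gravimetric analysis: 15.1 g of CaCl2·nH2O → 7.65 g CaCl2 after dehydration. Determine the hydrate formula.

Mass of water lost = 15.1 − 7.65 = 7.45 g → 7.45 / 18.02 = 0.4134 mol H2O
Molar mass of CaCl2 = 110.98 g/mol → mol CaCl2 = 7.65 / 110.98 = 0.06893
n = 0.4134 / 0.06893 = 6.00 ≈ 6 → CaCl2·6H2O

CaCl2·6H2O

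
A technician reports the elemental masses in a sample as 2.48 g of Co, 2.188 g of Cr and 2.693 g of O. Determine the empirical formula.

Co: 2.48 g ÷ 58.93 g/mol = 0.04208 mol
Cr: 2.188 g ÷ 52.00 g/mol = 0.04208 mol
O: 2.693 g ÷ 16.00 g/mol = 0.1683 mol
Smallest is Cr at 0.04208 mol; normalising gives Co 1.000, Cr 1.000, O 4.000
≈ 1:1:4 → CoCrO4

CoCrO4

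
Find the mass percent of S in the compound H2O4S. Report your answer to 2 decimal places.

32.70%

Molar mass = 2(1.008) + 4(16.00) + 1(32.07) = 98.086 g/mol
Mass of S per mole = 1 × 32.07 = 32.070 g
% S = 32.070 / 98.086 × 100 = 32.70%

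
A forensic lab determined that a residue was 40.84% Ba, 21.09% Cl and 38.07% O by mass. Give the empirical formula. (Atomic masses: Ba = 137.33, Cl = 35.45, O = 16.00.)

Assume 100 g: 40.84 g Ba, 21.09 g Cl, 38.07 g O.
Ba: 40.84 g ÷ 137.33 g/mol = 0.2974 mol
Cl: 21.09 g ÷ 35.45 g/mol = 0.5949 mol
O: 38.07 g ÷ 16.00 g/mol = 2.379 mol
Ratios (÷ 0.2974): Ba 1.000, Cl 2.001, O 8.001
≈ 1:2:8 → BaCl2O8

BaCl2O8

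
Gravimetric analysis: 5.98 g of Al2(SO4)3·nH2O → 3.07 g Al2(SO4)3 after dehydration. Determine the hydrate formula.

Al2(SO4)3·18H2O

Mass of water lost = 5.98 − 3.07 = 2.91 g → 2.91 / 18.02 = 0.1615 mol H2O
Molar mass of Al2(SO4)3 = 342.17 g/mol → mol Al2(SO4)3 = 3.07 / 342.17 = 0.008972
n = 0.1615 / 0.008972 = 18.00 ≈ 18 → Al2(SO4)3·18H2O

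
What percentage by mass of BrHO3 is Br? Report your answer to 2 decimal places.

Molar mass = 1(79.90) + 1(1.008) + 3(16.00) = 128.908 g/mol
Mass of Br per mole = 1 × 79.90 = 79.900 g
% Br = 79.900 / 128.908 × 100 = 61.98%

61.98%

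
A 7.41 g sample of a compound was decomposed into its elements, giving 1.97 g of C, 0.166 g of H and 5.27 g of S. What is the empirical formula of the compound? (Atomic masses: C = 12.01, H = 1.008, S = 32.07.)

CHS

C: 1.97 g ÷ 12.01 g/mol = 0.164 mol
H: 0.166 g ÷ 1.008 g/mol = 0.1647 mol
S: 5.27 g ÷ 32.07 g/mol = 0.1643 mol
Divide by the smallest (0.164 mol C): C 1.000, H 1.004, S 1.002
≈ 1:1:1 → CHS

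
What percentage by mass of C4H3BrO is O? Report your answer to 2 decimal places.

Molar mass = 4(12.01) + 3(1.008) + 1(79.90) + 1(16.00) = 146.964 g/mol
Mass of O per mole = 1 × 16.00 = 16.000 g
% O = 16.000 / 146.964 × 100 = 10.89%

10.89%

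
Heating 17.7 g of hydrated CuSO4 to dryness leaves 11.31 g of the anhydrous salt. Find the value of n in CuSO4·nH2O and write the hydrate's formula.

Mass of water lost = 17.7 − 11.31 = 6.39 g → 6.39 / 18.02 = 0.3546 mol H2O
Molar mass of CuSO4 = 159.62 g/mol → mol CuSO4 = 11.31 / 159.62 = 0.07086
n = 0.3546 / 0.07086 = 5.00 ≈ 5 → CuSO4·5H2O

CuSO4·5H2O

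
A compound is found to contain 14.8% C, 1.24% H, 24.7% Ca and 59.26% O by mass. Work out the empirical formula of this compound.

Assume 100 g: 14.8 g C, 1.24 g H, 24.7 g Ca, 59.26 g O.
Moles — C: 14.8 / 12.01 = 1.232 mol; H: 1.24 / 1.008 = 1.23 mol; Ca: 24.7 / 40.08 = 0.6163 mol; O: 59.26 / 16.00 = 3.704 mol
Smallest is Ca at 0.6163 mol; normalising gives C 2.000, H 1.996, Ca 1.000, O 6.010
→ C2H2CaO6

C2H2CaO6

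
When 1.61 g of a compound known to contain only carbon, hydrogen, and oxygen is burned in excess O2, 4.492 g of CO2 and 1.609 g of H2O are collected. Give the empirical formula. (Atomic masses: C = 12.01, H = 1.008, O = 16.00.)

mol C = 4.492 / 44.01 = 0.1021; mass C = 0.1021 × 12.01 = 1.226 g
mol H = 2 × (1.609 / 18.02) = 0.1786; mass H = 0.1786 × 1.008 = 0.1800 g
mass O = 1.61 − (1.406) = 0.2042 g → mol O = 0.01276
Divide by the smallest (0.01276 mol O): C 7.999, H 13.995, O 1.000
→ C8H14O

C8H14O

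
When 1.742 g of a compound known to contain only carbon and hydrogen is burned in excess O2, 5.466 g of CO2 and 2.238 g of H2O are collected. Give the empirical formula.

mol C = 5.466 / 44.01 = 0.1242; mass C = 0.1242 × 12.01 = 1.492 g
mol H = 2 × (2.238 / 18.02) = 0.2484; mass H = 0.2484 × 1.008 = 0.2504 g
Divide by the smallest (0.1242 mol C): C 1.000, H 2.000
→ CH2

CH2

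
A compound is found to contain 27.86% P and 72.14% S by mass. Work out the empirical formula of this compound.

Assume 100 g: 27.86 g P, 72.14 g S.
P: 27.86 g ÷ 30.97 g/mol = 0.8996 mol
S: 72.14 g ÷ 32.07 g/mol = 2.249 mol
Smallest is P at 0.8996 mol; normalising gives P 1.000, S 2.501
×2: P 2.00, S 5.00 → P2S5

P2S5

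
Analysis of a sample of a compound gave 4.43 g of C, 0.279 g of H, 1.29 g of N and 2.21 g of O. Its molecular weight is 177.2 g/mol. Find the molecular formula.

C: 4.43 g ÷ 12.01 g/mol = 0.3689 mol
H: 0.279 g ÷ 1.008 g/mol = 0.2768 mol
N: 1.29 g ÷ 14.01 g/mol = 0.09208 mol
O: 2.21 g ÷ 16.00 g/mol = 0.1381 mol
Ratios (÷ 0.09208): C 4.006, H 3.006, N 1.000, O 1.500
Multiply by 2: C 8.01, H 6.01, N 2.00, O 3.00 → C8H6N2O3
Empirical-formula mass = 178.15 g/mol
n = 177.2 / 178.15 = 0.99 ≈ 1
Molecular formula = empirical formula = C8H6N2O3

C8H6N2O3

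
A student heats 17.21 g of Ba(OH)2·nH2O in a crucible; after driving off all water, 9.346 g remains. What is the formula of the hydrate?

Mass of water lost = 17.21 − 9.346 = 7.864 g → 7.864 / 18.02 = 0.4364 mol H2O
Molar mass of Ba(OH)2 = 171.35 g/mol → mol Ba(OH)2 = 9.346 / 171.35 = 0.05454
n = 0.4364 / 0.05454 = 8.00 ≈ 8 → Ba(OH)2·8H2O

Ba(OH)2·8H2O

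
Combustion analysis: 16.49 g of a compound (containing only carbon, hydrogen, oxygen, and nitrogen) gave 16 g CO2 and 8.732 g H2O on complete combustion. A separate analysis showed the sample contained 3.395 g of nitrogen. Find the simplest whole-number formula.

C3H8N2O4

mol C = 16 / 44.01 = 0.3636; mass C = 0.3636 × 12.01 = 4.366 g
mol H = 2 × (8.732 / 18.02) = 0.9691; mass H = 0.9691 × 1.008 = 0.9769 g
mol N = 3.395 / 14.01 = 0.2423
mass O = 16.49 − (8.738) = 7.752 g → mol O = 0.4845
Smallest is N at 0.2423 mol; normalising gives C 1.500, H 3.999, N 1.000, O 1.999
Multiply by 2: C 3.00, H 8.00, N 2.00, O 4.00 → C3H8N2O4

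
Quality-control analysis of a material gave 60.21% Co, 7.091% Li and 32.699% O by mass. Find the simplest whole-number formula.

CoLiO2

Assume 100 g: 60.21 g Co, 7.091 g Li, 32.699 g O.
Co: 60.21 g ÷ 58.93 g/mol = 1.022 mol
Li: 7.091 g ÷ 6.94 g/mol = 1.022 mol
O: 32.699 g ÷ 16.00 g/mol = 2.044 mol
Divide by the smallest (1.022 mol Co): Co 1.000, Li 1.000, O 2.000
Ratio ≈ 1:1:2, so the empirical formula is CoLiO2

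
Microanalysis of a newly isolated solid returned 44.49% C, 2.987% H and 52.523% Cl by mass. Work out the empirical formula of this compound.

C5H4Cl2

Assume 100 g: 44.49 g C, 2.987 g H, 52.523 g Cl.
Moles — C: 44.49 / 12.01 = 3.704 mol; H: 2.987 / 1.008 = 2.963 mol; Cl: 52.523 / 35.45 = 1.482 mol
Divide by the smallest (1.482 mol Cl): C 2.500, H 2.000, Cl 1.000
Multiply by 2: C 5.00, H 4.00, Cl 2.00 → C5H4Cl2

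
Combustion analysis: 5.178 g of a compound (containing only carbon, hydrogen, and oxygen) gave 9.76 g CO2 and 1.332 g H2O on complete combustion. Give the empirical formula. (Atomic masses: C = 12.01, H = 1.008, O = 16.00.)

mol C = 9.76 / 44.01 = 0.2218; mass C = 0.2218 × 12.01 = 2.663 g
mol H = 2 × (1.332 / 18.02) = 0.1478; mass H = 0.1478 × 1.008 = 0.1490 g
mass O = 5.178 − (2.812) = 2.366 g → mol O = 0.1478
Divide by the smallest (0.1478 mol H): C 1.500, H 1.000, O 1.000
Multiply by 2: C 3.00, H 2.00, O 2.00 → C3H2O2

C3H2O2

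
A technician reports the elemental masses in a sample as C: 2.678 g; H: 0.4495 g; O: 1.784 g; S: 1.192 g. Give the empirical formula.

n(C) = 2.678/12.01 = 0.223, n(H) = 0.4495/1.008 = 0.4459, n(O) = 1.784/16.00 = 0.1115, n(S) = 1.192/32.07 = 0.03717
Ratios (÷ 0.03717): C 5.999, H 11.998, O 3.000, S 1.000
≈ 6:12:3:1 → C6H12O3S

C6H12O3S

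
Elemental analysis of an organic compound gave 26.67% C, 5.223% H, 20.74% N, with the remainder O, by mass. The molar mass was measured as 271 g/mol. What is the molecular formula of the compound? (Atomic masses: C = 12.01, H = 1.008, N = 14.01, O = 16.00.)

Assume 100 g: 26.67 g C, 5.223 g H, 20.74 g N, 47.367 g O.
C: 26.67 g ÷ 12.01 g/mol = 2.221 mol
H: 5.223 g ÷ 1.008 g/mol = 5.182 mol
N: 20.74 g ÷ 14.01 g/mol = 1.48 mol
O: 47.367 g ÷ 16.00 g/mol = 2.96 mol
Ratios (÷ 1.48): C 1.500, H 3.500, N 1.000, O 2.000
Multiply by 2: C 3.00, H 7.00, N 2.00, O 4.00 → C3H7N2O4
Empirical-formula mass = 135.11 g/mol
n = 271 / 135.11 = 2.01 ≈ 2
Molecular formula = (C3H7N2O4)×2 = C6H14N4O8

C6H14N4O8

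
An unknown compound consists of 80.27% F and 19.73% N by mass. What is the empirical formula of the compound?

F3N

Assume 100 g: 80.27 g F, 19.73 g N.
n(F) = 80.27/19.00 = 4.225, n(N) = 19.73/14.01 = 1.408
Ratios (÷ 1.408): F 3.000, N 1.000
→ F3N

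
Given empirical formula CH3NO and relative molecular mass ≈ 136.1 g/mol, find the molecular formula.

Empirical-formula mass = 45.04 g/mol
n = 136.1 / 45.04 = 3.02 ≈ 3
Molecular formula = (CH3NO)3 = C3H9N3O3

C3H9N3O3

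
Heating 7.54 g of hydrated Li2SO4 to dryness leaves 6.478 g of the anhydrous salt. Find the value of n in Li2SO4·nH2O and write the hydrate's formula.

Li2SO4·H2O

Mass of water lost = 7.54 − 6.478 = 1.062 g → 1.062 / 18.02 = 0.05893 mol H2O
Molar mass of Li2SO4 = 109.95 g/mol → mol Li2SO4 = 6.478 / 109.95 = 0.05892
n = 0.05893 / 0.05892 = 1.00 ≈ 1 → Li2SO4·H2O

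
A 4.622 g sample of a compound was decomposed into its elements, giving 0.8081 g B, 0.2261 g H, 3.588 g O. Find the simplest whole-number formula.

BH3O3

Moles — B: 0.8081 / 10.81 = 0.07475 mol; H: 0.2261 / 1.008 = 0.2243 mol; O: 3.588 / 16.00 = 0.2243 mol
Smallest is B at 0.07475 mol; normalising gives B 1.000, H 3.001, O 3.000
≈ 1:3:3 → BH3O3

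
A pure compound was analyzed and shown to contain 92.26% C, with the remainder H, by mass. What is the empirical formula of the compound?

Assume 100 g: 92.26 g C, 7.74 g H.
n(C) = 92.26/12.01 = 7.682, n(H) = 7.74/1.008 = 7.679
Divide by the smallest (7.679 mol H): C 1.000, H 1.000
≈ 1:1 → CH

CH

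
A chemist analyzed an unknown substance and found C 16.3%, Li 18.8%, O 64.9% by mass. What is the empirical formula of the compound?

Assume 100 g: 16.3 g C, 18.8 g Li, 64.9 g O.
Moles — C: 16.3 / 12.01 = 1.357 mol; Li: 18.8 / 6.94 = 2.709 mol; O: 64.9 / 16.00 = 4.056 mol
Ratios (÷ 1.357): C 1.000, Li 1.996, O 2.989
→ CLi2O3

CLi2O3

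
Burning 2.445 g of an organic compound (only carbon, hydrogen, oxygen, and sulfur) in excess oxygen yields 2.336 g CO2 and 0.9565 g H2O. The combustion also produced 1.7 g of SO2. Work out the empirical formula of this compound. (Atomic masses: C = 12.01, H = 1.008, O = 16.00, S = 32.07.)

C2H4O2S

mol C = 2.336 / 44.01 = 0.05308; mass C = 0.05308 × 12.01 = 0.6375 g
mol H = 2 × (0.9565 / 18.02) = 0.1062; mass H = 0.1062 × 1.008 = 0.1070 g
mol S = 1.7 / 64.07 = 0.02653; mass S = 0.8509 g
mass O = 2.445 − (1.595) = 0.8496 g → mol O = 0.05310
Ratios (÷ 0.02653): C 2.000, H 4.001, O 2.001, S 1.000
→ C2H4O2S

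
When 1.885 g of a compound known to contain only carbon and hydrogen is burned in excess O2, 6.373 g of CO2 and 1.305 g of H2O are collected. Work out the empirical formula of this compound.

CH

mol C = 6.373 / 44.01 = 0.1448; mass C = 0.1448 × 12.01 = 1.739 g
mol H = 2 × (1.305 / 18.02) = 0.1448; mass H = 0.1448 × 1.008 = 0.1460 g
Smallest is C at 0.1448 mol; normalising gives C 1.000, H 1.000
Ratio ≈ 1:1, so the empirical formula is CH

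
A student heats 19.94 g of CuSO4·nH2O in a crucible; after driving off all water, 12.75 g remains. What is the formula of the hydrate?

Mass of water lost = 19.94 − 12.75 = 7.19 g → 7.19 / 18.02 = 0.399 mol H2O
Molar mass of CuSO4 = 159.62 g/mol → mol CuSO4 = 12.75 / 159.62 = 0.07988
n = 0.399 / 0.07988 = 5.00 ≈ 5 → CuSO4·5H2O

CuSO4·5H2O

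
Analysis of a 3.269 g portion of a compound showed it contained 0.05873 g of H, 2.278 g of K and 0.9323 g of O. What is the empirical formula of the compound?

n(H) = 0.05873/1.008 = 0.05826, n(K) = 2.278/39.10 = 0.05826, n(O) = 0.9323/16.00 = 0.05827
Divide by the smallest (0.05826 mol K): H 1.000, K 1.000, O 1.000
→ HKO

HKO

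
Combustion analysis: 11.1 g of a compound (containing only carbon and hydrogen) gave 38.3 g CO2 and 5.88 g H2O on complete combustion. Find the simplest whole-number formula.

C4H3

mol C = 38.3 / 44.01 = 0.8703; mass C = 0.8703 × 12.01 = 10.45 g
mol H = 2 × (5.88 / 18.02) = 0.6526; mass H = 0.6526 × 1.008 = 0.6578 g
Smallest is H at 0.6526 mol; normalising gives C 1.334, H 1.000
Scaling by 3: C 4.00, H 3.00 → C4H3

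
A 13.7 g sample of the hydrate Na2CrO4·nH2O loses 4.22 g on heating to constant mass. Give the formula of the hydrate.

Na2CrO4·4H2O

Mass of anhydrous Na2CrO4 = 13.7 − 4.22 = 9.48 g
mol H2O = 4.22 / 18.02 = 0.2342
Molar mass of Na2CrO4 = 161.98 g/mol → mol Na2CrO4 = 9.48 / 161.98 = 0.05853
n = 0.2342 / 0.05853 = 4.00 ≈ 4 → Na2CrO4·4H2O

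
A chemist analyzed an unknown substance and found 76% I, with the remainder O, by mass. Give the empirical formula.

I2O5

Assume 100 g: 76 g I, 24 g O.
Moles — I: 76 / 126.90 = 0.5989 mol; O: 24 / 16.00 = 1.5 mol
Smallest is I at 0.5989 mol; normalising gives I 1.000, O 2.505
×2: I 2.00, O 5.01 → I2O5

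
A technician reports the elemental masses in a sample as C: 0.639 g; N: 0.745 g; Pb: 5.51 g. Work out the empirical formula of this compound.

C: 0.639 g ÷ 12.01 g/mol = 0.05321 mol
N: 0.745 g ÷ 14.01 g/mol = 0.05318 mol
Pb: 5.51 g ÷ 207.2 g/mol = 0.02659 mol
Ratios (÷ 0.02659): C 2.001, N 2.000, Pb 1.000
→ C2N2Pb

C2N2Pb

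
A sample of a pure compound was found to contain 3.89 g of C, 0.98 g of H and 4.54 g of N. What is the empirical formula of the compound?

n(C) = 3.89/12.01 = 0.3239, n(H) = 0.98/1.008 = 0.9722, n(N) = 4.54/14.01 = 0.3241
Ratios (÷ 0.3239): C 1.000, H 3.002, N 1.000
→ CH3N

CH3N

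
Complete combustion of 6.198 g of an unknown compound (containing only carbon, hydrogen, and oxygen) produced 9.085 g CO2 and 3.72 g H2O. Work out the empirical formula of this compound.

CH2O

mol C = 9.085 / 44.01 = 0.2064; mass C = 0.2064 × 12.01 = 2.479 g
mol H = 2 × (3.72 / 18.02) = 0.4129; mass H = 0.4129 × 1.008 = 0.4162 g
mass O = 6.198 − (2.895) = 3.303 g → mol O = 0.2064
Divide by the smallest (0.2064 mol O): C 1.000, H 2.000, O 1.000
≈ 1:2:1 → CH2O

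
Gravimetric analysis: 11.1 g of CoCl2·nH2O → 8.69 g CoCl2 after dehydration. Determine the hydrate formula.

Mass of water lost = 11.1 − 8.69 = 2.41 g → 2.41 / 18.02 = 0.1337 mol H2O
Molar mass of CoCl2 = 129.83 g/mol → mol CoCl2 = 8.69 / 129.83 = 0.06693
n = 0.1337 / 0.06693 = 2.00 ≈ 2 → CoCl2·2H2O

CoCl2·2H2O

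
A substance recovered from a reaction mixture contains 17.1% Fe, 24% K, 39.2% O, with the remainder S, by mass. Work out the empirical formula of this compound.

Assume 100 g: 17.1 g Fe, 24 g K, 39.2 g O, 19.7 g S.
Moles — Fe: 17.1 / 55.85 = 0.3062 mol; K: 24 / 39.10 = 0.6138 mol; O: 39.2 / 16.00 = 2.45 mol; S: 19.7 / 32.07 = 0.6143 mol
Smallest is Fe at 0.3062 mol; normalising gives Fe 1.000, K 2.005, O 8.002, S 2.006
≈ 1:2:8:2 → FeK2O8S2

FeK2O8S2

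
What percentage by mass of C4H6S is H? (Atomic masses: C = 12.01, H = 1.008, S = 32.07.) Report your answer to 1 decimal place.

7.0%

Molar mass = 4(12.01) + 6(1.008) + 1(32.07) = 86.158 g/mol
Mass of H per mole = 6 × 1.008 = 6.048 g
% H = 6.048 / 86.158 × 100 = 7.0%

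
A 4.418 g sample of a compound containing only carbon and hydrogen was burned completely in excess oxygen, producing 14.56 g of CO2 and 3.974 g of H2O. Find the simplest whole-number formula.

mol C = 14.56 / 44.01 = 0.3308; mass C = 0.3308 × 12.01 = 3.973 g
mol H = 2 × (3.974 / 18.02) = 0.4411; mass H = 0.4411 × 1.008 = 0.4446 g
Ratios (÷ 0.3308): C 1.000, H 1.333
Multiply by 3: C 3.00, H 4.00 → C3H4

C3H4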